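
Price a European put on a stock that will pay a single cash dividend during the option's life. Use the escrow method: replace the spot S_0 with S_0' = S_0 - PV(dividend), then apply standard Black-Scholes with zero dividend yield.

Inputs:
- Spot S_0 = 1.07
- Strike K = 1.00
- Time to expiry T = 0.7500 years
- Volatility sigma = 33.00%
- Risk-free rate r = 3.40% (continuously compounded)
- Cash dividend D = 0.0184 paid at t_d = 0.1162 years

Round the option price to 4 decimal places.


Answer: Price = 0.0807

Derivation:
PV(D) = D * exp(-r * t_d) = 0.0184 * 0.99605699 = 0.01832745
S_0' = S_0 - PV(D) = 1.0700 - 0.01832745 = 1.05167255
d1 = (ln(S_0'/K) + (r + sigma^2/2)*T) / (sigma*sqrt(T)) = 0.40841164
d2 = d1 - sigma*sqrt(T) = 0.12262326
exp(-rT) = 0.97482238
N(-d1) = 0.34148574; N(-d2) = 0.45120272
P = K * exp(-rT) * N(-d2) - S_0' * N(-d1) = 1.0000 * 0.97482238 * 0.45120272 - 1.05167255 * 0.34148574 = 0.0807


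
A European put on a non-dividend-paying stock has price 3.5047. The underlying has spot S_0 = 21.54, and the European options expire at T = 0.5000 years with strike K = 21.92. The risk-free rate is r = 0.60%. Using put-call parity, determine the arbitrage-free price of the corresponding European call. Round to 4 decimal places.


Answer: Call price = 3.1904

Derivation:
Put-call parity: C - P = S_0 * exp(-qT) - K * exp(-rT).
S_0 * exp(-qT) = 21.5400 * 1.00000000 = 21.54000000
K * exp(-rT) = 21.9200 * 0.99700450 = 21.85433854
C = P + S*exp(-qT) - K*exp(-rT)
C = 3.5047 + 21.54000000 - 21.85433854 = 3.1904


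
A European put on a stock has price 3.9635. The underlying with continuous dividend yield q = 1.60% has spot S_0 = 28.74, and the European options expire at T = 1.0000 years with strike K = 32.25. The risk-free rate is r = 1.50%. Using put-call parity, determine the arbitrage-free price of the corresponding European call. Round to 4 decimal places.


Put-call parity: C - P = S_0 * exp(-qT) - K * exp(-rT).
S_0 * exp(-qT) = 28.7400 * 0.98412732 = 28.28381918
K * exp(-rT) = 32.2500 * 0.98511194 = 31.76986005
C = P + S*exp(-qT) - K*exp(-rT)
C = 3.9635 + 28.28381918 - 31.76986005 = 0.4775

Answer: Call price = 0.4775


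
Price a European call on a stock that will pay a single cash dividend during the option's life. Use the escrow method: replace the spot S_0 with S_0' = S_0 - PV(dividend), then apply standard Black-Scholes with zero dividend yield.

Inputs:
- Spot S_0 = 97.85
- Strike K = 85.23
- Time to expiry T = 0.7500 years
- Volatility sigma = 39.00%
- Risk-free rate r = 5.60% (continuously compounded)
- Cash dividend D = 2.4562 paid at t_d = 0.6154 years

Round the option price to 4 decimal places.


PV(D) = D * exp(-r * t_d) = 2.4562 * 0.96612467 = 2.37299540
S_0' = S_0 - PV(D) = 97.8500 - 2.37299540 = 95.47700460
d1 = (ln(S_0'/K) + (r + sigma^2/2)*T) / (sigma*sqrt(T)) = 0.62936936
d2 = d1 - sigma*sqrt(T) = 0.29161946
exp(-rT) = 0.95886978
N(d1) = 0.73544637; N(d2) = 0.61471120
C = S_0' * N(d1) - K * exp(-rT) * N(d2) = 95.47700460 * 0.73544637 - 85.2300 * 0.95886978 * 0.61471120 = 19.9813

Answer: Price = 19.9813


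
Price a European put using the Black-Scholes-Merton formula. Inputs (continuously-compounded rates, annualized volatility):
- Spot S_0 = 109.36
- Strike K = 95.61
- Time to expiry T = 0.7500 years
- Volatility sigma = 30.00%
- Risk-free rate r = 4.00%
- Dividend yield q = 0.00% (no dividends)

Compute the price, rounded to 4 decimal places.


Answer: Price = 4.1653

Derivation:
d1 = (ln(S/K) + (r - q + 0.5*sigma^2) * T) / (sigma * sqrt(T)) = 0.76255567
d2 = d1 - sigma * sqrt(T) = 0.50274805
exp(-rT) = 0.97044553; exp(-qT) = 1.00000000
P = K * exp(-rT) * N(-d2) - S_0 * exp(-qT) * N(-d1)
N(-d1) = 0.22286421; N(-d2) = 0.30757071
P = 95.6100 * 0.97044553 * 0.30757071 - 109.3600 * 1.00000000 * 0.22286421 = 4.1653


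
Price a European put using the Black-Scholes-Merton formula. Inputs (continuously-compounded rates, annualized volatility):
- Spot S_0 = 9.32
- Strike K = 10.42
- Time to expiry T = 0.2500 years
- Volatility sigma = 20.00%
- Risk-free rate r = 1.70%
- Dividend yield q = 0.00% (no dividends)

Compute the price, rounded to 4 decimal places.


Answer: Price = 1.1269

Derivation:
d1 = (ln(S/K) + (r - q + 0.5*sigma^2) * T) / (sigma * sqrt(T)) = -1.02314408
d2 = d1 - sigma * sqrt(T) = -1.12314408
exp(-rT) = 0.99575902; exp(-qT) = 1.00000000
P = K * exp(-rT) * N(-d2) - S_0 * exp(-qT) * N(-d1)
N(-d1) = 0.84688014; N(-d2) = 0.86931185
P = 10.4200 * 0.99575902 * 0.86931185 - 9.3200 * 1.00000000 * 0.84688014 = 1.1269


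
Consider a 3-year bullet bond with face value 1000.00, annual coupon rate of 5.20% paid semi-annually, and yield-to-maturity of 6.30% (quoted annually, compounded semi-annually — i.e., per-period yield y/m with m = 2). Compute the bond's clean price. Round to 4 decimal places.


Answer: Price = 970.3530

Derivation:
Coupon per period c = face * coupon_rate / m = 26.000000
Periods per year m = 2; per-period yield y/m = 0.031500
Number of cashflows N = 6
Cashflows (t years, CF_t, discount factor 1/(1+y/m)^(m*t), PV):
  t = 0.5000: CF_t = 26.000000, DF = 0.969462, PV = 25.206011
  t = 1.0000: CF_t = 26.000000, DF = 0.939856, PV = 24.436268
  t = 1.5000: CF_t = 26.000000, DF = 0.911155, PV = 23.690032
  t = 2.0000: CF_t = 26.000000, DF = 0.883330, PV = 22.966585
  t = 2.5000: CF_t = 26.000000, DF = 0.856355, PV = 22.265230
  t = 3.0000: CF_t = 1026.000000, DF = 0.830204, PV = 851.788882
Price P = sum_t PV_t = 970.353007


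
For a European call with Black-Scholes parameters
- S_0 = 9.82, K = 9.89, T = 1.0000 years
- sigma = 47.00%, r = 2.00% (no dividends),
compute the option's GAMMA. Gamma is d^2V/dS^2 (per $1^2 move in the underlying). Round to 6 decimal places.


d1 = 0.2624403760; d2 = -0.2075596240
phi(d1) = 0.3854375838; exp(-qT) = 1.0000000000; exp(-rT) = 0.9801986733
Gamma = exp(-qT) * phi(d1) / (S * sigma * sqrt(T)) = 1.0000000000 * 0.3854375838 / (9.8200 * 0.4700 * 1.0000000000) = 0.083511

Answer: Gamma = 0.083511


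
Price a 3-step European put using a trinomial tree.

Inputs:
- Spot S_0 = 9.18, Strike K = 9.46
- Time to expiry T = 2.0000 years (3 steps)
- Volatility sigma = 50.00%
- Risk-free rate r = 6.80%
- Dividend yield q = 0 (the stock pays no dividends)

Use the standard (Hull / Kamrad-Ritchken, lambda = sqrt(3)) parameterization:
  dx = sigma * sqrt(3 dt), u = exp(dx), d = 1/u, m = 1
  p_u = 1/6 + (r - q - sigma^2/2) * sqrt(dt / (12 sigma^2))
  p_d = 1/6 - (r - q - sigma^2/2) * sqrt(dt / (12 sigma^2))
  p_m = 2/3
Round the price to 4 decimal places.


dt = T/N = 0.666667; dx = sigma*sqrt(3*dt) = 0.707107
u = exp(dx) = 2.028115; d = 1/u = 0.493069
p_u = 0.139797, p_m = 0.666667, p_d = 0.193537
Discount per step: exp(-r*dt) = 0.955679
Stock lattice S(k, j) with j the centered position index:
  k=0: S(0,+0) = 9.1800
  k=1: S(1,-1) = 4.5264; S(1,+0) = 9.1800; S(1,+1) = 18.6181
  k=2: S(2,-2) = 2.2318; S(2,-1) = 4.5264; S(2,+0) = 9.1800; S(2,+1) = 18.6181; S(2,+2) = 37.7596
  k=3: S(3,-3) = 1.1004; S(3,-2) = 2.2318; S(3,-1) = 4.5264; S(3,+0) = 9.1800; S(3,+1) = 18.6181; S(3,+2) = 37.7596; S(3,+3) = 76.5809
Terminal payoffs V(N, j) = max(K - S_T, 0):
  V(3,-3) = 8.359564; V(3,-2) = 7.228188; V(3,-1) = 4.933629; V(3,+0) = 0.280000; V(3,+1) = 0.000000; V(3,+2) = 0.000000; V(3,+3) = 0.000000
Backward induction: V(k, j) = exp(-r*dt) * [p_u * V(k+1, j+1) + p_m * V(k+1, j) + p_d * V(k+1, j-1)]
  V(2,-2) = exp(-r*dt) * [p_u*4.933629 + p_m*7.228188 + p_d*8.359564] = 6.810530
  V(2,-1) = exp(-r*dt) * [p_u*0.280000 + p_m*4.933629 + p_d*7.228188] = 4.517637
  V(2,+0) = exp(-r*dt) * [p_u*0.000000 + p_m*0.280000 + p_d*4.933629] = 1.090912
  V(2,+1) = exp(-r*dt) * [p_u*0.000000 + p_m*0.000000 + p_d*0.280000] = 0.051789
  V(2,+2) = exp(-r*dt) * [p_u*0.000000 + p_m*0.000000 + p_d*0.000000] = 0.000000
  V(1,-1) = exp(-r*dt) * [p_u*1.090912 + p_m*4.517637 + p_d*6.810530] = 4.283688
  V(1,+0) = exp(-r*dt) * [p_u*0.051789 + p_m*1.090912 + p_d*4.517637] = 1.537538
  V(1,+1) = exp(-r*dt) * [p_u*0.000000 + p_m*0.051789 + p_d*1.090912] = 0.234769
  V(0,+0) = exp(-r*dt) * [p_u*0.234769 + p_m*1.537538 + p_d*4.283688] = 1.803267

Answer: Price = V(0,0) = 1.8033


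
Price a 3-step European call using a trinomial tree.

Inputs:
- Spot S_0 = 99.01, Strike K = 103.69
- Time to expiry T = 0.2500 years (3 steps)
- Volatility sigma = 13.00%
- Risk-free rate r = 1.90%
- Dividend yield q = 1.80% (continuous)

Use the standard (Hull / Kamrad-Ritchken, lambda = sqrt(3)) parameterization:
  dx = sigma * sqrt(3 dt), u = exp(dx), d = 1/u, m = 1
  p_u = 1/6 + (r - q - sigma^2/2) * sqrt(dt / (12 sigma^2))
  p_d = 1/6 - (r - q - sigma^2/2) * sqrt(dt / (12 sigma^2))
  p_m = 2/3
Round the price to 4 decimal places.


dt = T/N = 0.083333; dx = sigma*sqrt(3*dt) = 0.065000
u = exp(dx) = 1.067159; d = 1/u = 0.937067
p_u = 0.161891, p_m = 0.666667, p_d = 0.171442
Discount per step: exp(-r*dt) = 0.998418
Stock lattice S(k, j) with j the centered position index:
  k=0: S(0,+0) = 99.0100
  k=1: S(1,-1) = 92.7790; S(1,+0) = 99.0100; S(1,+1) = 105.6594
  k=2: S(2,-2) = 86.9402; S(2,-1) = 92.7790; S(2,+0) = 99.0100; S(2,+1) = 105.6594; S(2,+2) = 112.7554
  k=3: S(3,-3) = 81.4689; S(3,-2) = 86.9402; S(3,-1) = 92.7790; S(3,+0) = 99.0100; S(3,+1) = 105.6594; S(3,+2) = 112.7554; S(3,+3) = 120.3279
Terminal payoffs V(N, j) = max(S_T - K, 0):
  V(3,-3) = 0.000000; V(3,-2) = 0.000000; V(3,-1) = 0.000000; V(3,+0) = 0.000000; V(3,+1) = 1.969415; V(3,+2) = 9.065398; V(3,+3) = 16.637941
Backward induction: V(k, j) = exp(-r*dt) * [p_u * V(k+1, j+1) + p_m * V(k+1, j) + p_d * V(k+1, j-1)]
  V(2,-2) = exp(-r*dt) * [p_u*0.000000 + p_m*0.000000 + p_d*0.000000] = 0.000000
  V(2,-1) = exp(-r*dt) * [p_u*0.000000 + p_m*0.000000 + p_d*0.000000] = 0.000000
  V(2,+0) = exp(-r*dt) * [p_u*1.969415 + p_m*0.000000 + p_d*0.000000] = 0.318326
  V(2,+1) = exp(-r*dt) * [p_u*9.065398 + p_m*1.969415 + p_d*0.000000] = 2.776151
  V(2,+2) = exp(-r*dt) * [p_u*16.637941 + p_m*9.065398 + p_d*1.969415] = 9.060416
  V(1,-1) = exp(-r*dt) * [p_u*0.318326 + p_m*0.000000 + p_d*0.000000] = 0.051453
  V(1,+0) = exp(-r*dt) * [p_u*2.776151 + p_m*0.318326 + p_d*0.000000] = 0.660605
  V(1,+1) = exp(-r*dt) * [p_u*9.060416 + p_m*2.776151 + p_d*0.318326] = 3.366807
  V(0,+0) = exp(-r*dt) * [p_u*3.366807 + p_m*0.660605 + p_d*0.051453] = 0.992707

Answer: Price = V(0,0) = 0.9927


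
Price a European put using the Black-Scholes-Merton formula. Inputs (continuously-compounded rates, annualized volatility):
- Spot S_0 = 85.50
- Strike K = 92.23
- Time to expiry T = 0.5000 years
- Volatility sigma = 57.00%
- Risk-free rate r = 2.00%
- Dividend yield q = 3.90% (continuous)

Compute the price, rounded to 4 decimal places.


d1 = (ln(S/K) + (r - q + 0.5*sigma^2) * T) / (sigma * sqrt(T)) = -0.01003367
d2 = d1 - sigma * sqrt(T) = -0.41308454
exp(-rT) = 0.99004983; exp(-qT) = 0.98068890
P = K * exp(-rT) * N(-d2) - S_0 * exp(-qT) * N(-d1)
N(-d1) = 0.50400279; N(-d2) = 0.66022766
P = 92.2300 * 0.99004983 * 0.66022766 - 85.5000 * 0.98068890 * 0.50400279 = 18.0268

Answer: Price = 18.0268


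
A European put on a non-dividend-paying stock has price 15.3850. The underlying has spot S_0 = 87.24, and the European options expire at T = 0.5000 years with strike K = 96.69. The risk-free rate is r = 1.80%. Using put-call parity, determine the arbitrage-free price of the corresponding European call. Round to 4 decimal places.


Answer: Call price = 6.8013

Derivation:
Put-call parity: C - P = S_0 * exp(-qT) - K * exp(-rT).
S_0 * exp(-qT) = 87.2400 * 1.00000000 = 87.24000000
K * exp(-rT) = 96.6900 * 0.99104038 = 95.82369422
C = P + S*exp(-qT) - K*exp(-rT)
C = 15.3850 + 87.24000000 - 95.82369422 = 6.8013


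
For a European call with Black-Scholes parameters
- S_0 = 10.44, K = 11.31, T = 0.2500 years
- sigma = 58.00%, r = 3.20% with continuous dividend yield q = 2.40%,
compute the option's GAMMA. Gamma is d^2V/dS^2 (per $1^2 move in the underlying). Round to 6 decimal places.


Answer: Gamma = 0.129975

Derivation:
d1 = -0.1241127851; d2 = -0.4141127851
phi(d1) = 0.3958814327; exp(-qT) = 0.9940179641; exp(-rT) = 0.9920319148
Gamma = exp(-qT) * phi(d1) / (S * sigma * sqrt(T)) = 0.9940179641 * 0.3958814327 / (10.4400 * 0.5800 * 0.5000000000) = 0.129975


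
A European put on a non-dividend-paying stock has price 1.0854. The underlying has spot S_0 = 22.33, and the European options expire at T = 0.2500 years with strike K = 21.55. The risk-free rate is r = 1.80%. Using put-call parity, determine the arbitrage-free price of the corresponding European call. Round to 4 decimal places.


Put-call parity: C - P = S_0 * exp(-qT) - K * exp(-rT).
S_0 * exp(-qT) = 22.3300 * 1.00000000 = 22.33000000
K * exp(-rT) = 21.5500 * 0.99551011 = 21.45324287
C = P + S*exp(-qT) - K*exp(-rT)
C = 1.0854 + 22.33000000 - 21.45324287 = 1.9622

Answer: Call price = 1.9622


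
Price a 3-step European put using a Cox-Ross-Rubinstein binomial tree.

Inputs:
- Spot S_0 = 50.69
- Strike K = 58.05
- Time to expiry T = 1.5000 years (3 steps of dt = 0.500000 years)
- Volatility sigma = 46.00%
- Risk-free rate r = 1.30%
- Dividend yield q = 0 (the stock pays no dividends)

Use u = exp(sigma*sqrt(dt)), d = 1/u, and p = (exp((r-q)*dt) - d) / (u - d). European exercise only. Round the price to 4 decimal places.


dt = T/N = 0.500000
u = exp(sigma*sqrt(dt)) = 1.384403; d = 1/u = 0.722333
p = (exp((r-q)*dt) - d) / (u - d) = 0.429242
Discount per step: exp(-r*dt) = 0.993521
Stock lattice S(k, i) with i counting down-moves:
  k=0: S(0,0) = 50.6900
  k=1: S(1,0) = 70.1754; S(1,1) = 36.6151
  k=2: S(2,0) = 97.1510; S(2,1) = 50.6900; S(2,2) = 26.4483
  k=3: S(3,0) = 134.4962; S(3,1) = 70.1754; S(3,2) = 36.6151; S(3,3) = 19.1045
Terminal payoffs V(N, i) = max(K - S_T, 0):
  V(3,0) = 0.000000; V(3,1) = 0.000000; V(3,2) = 21.434944; V(3,3) = 38.945550
Backward induction: V(k, i) = exp(-r*dt) * [p * V(k+1, i) + (1-p) * V(k+1, i+1)].
  V(2,0) = exp(-r*dt) * [p*0.000000 + (1-p)*0.000000] = 0.000000
  V(2,1) = exp(-r*dt) * [p*0.000000 + (1-p)*21.434944] = 12.154905
  V(2,2) = exp(-r*dt) * [p*21.434944 + (1-p)*38.945550] = 31.225638
  V(1,0) = exp(-r*dt) * [p*0.000000 + (1-p)*12.154905] = 6.892564
  V(1,1) = exp(-r*dt) * [p*12.154905 + (1-p)*31.225638] = 22.890409
  V(0,0) = exp(-r*dt) * [p*6.892564 + (1-p)*22.890409] = 15.919650

Answer: Price = V(0,0) = 15.9196


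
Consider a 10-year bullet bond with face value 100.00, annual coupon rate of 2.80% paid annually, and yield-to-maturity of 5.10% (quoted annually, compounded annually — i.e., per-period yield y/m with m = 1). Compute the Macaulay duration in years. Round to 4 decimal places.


Answer: Macaulay duration = 8.7171 years

Derivation:
Coupon per period c = face * coupon_rate / m = 2.800000
Periods per year m = 1; per-period yield y/m = 0.051000
Number of cashflows N = 10
Cashflows (t years, CF_t, discount factor 1/(1+y/m)^(m*t), PV):
  t = 1.0000: CF_t = 2.800000, DF = 0.951475, PV = 2.664129
  t = 2.0000: CF_t = 2.800000, DF = 0.905304, PV = 2.534852
  t = 3.0000: CF_t = 2.800000, DF = 0.861374, PV = 2.411848
  t = 4.0000: CF_t = 2.800000, DF = 0.819576, PV = 2.294812
  t = 5.0000: CF_t = 2.800000, DF = 0.779806, PV = 2.183456
  t = 6.0000: CF_t = 2.800000, DF = 0.741965, PV = 2.077503
  t = 7.0000: CF_t = 2.800000, DF = 0.705961, PV = 1.976692
  t = 8.0000: CF_t = 2.800000, DF = 0.671705, PV = 1.880773
  t = 9.0000: CF_t = 2.800000, DF = 0.639110, PV = 1.789508
  t = 10.0000: CF_t = 102.800000, DF = 0.608097, PV = 62.512369
Price P = sum_t PV_t = 82.325942
Macaulay numerator sum_t t * PV_t:
  t * PV_t at t = 1.0000: 2.664129
  t * PV_t at t = 2.0000: 5.069704
  t * PV_t at t = 3.0000: 7.235543
  t * PV_t at t = 4.0000: 9.179249
  t * PV_t at t = 5.0000: 10.917280
  t * PV_t at t = 6.0000: 12.465020
  t * PV_t at t = 7.0000: 13.836844
  t * PV_t at t = 8.0000: 15.046181
  t * PV_t at t = 9.0000: 16.105570
  t * PV_t at t = 10.0000: 625.123686
Macaulay duration D = (sum_t t * PV_t) / P = 717.643207 / 82.325942 = 8.717097


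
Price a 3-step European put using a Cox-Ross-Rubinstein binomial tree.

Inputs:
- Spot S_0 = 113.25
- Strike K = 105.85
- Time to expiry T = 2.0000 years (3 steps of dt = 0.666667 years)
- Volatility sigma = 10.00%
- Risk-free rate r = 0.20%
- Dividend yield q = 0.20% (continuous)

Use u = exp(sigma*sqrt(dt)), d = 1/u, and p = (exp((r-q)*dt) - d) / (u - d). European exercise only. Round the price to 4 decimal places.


dt = T/N = 0.666667
u = exp(sigma*sqrt(dt)) = 1.085076; d = 1/u = 0.921595
p = (exp((r-q)*dt) - d) / (u - d) = 0.479599
Discount per step: exp(-r*dt) = 0.998668
Stock lattice S(k, i) with i counting down-moves:
  k=0: S(0,0) = 113.2500
  k=1: S(1,0) = 122.8848; S(1,1) = 104.3706
  k=2: S(2,0) = 133.3393; S(2,1) = 113.2500; S(2,2) = 96.1874
  k=3: S(3,0) = 144.6832; S(3,1) = 122.8848; S(3,2) = 104.3706; S(3,3) = 88.6458
Terminal payoffs V(N, i) = max(K - S_T, 0):
  V(3,0) = 0.000000; V(3,1) = 0.000000; V(3,2) = 1.479392; V(3,3) = 17.204188
Backward induction: V(k, i) = exp(-r*dt) * [p * V(k+1, i) + (1-p) * V(k+1, i+1)].
  V(2,0) = exp(-r*dt) * [p*0.000000 + (1-p)*0.000000] = 0.000000
  V(2,1) = exp(-r*dt) * [p*0.000000 + (1-p)*1.479392] = 0.768851
  V(2,2) = exp(-r*dt) * [p*1.479392 + (1-p)*17.204188] = 9.649718
  V(1,0) = exp(-r*dt) * [p*0.000000 + (1-p)*0.768851] = 0.399578
  V(1,1) = exp(-r*dt) * [p*0.768851 + (1-p)*9.649718] = 5.383281
  V(0,0) = exp(-r*dt) * [p*0.399578 + (1-p)*5.383281] = 2.989114

Answer: Price = V(0,0) = 2.9891


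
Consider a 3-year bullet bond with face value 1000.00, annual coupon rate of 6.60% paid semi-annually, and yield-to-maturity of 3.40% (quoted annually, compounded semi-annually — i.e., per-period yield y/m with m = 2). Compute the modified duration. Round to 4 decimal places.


Answer: Modified duration = 2.7353

Derivation:
Coupon per period c = face * coupon_rate / m = 33.000000
Periods per year m = 2; per-period yield y/m = 0.017000
Number of cashflows N = 6
Cashflows (t years, CF_t, discount factor 1/(1+y/m)^(m*t), PV):
  t = 0.5000: CF_t = 33.000000, DF = 0.983284, PV = 32.448378
  t = 1.0000: CF_t = 33.000000, DF = 0.966848, PV = 31.905976
  t = 1.5000: CF_t = 33.000000, DF = 0.950686, PV = 31.372641
  t = 2.0000: CF_t = 33.000000, DF = 0.934795, PV = 30.848221
  t = 2.5000: CF_t = 33.000000, DF = 0.919169, PV = 30.332568
  t = 3.0000: CF_t = 1033.000000, DF = 0.903804, PV = 933.629582
Price P = sum_t PV_t = 1090.537366
First compute Macaulay numerator sum_t t * PV_t:
  t * PV_t at t = 0.5000: 16.224189
  t * PV_t at t = 1.0000: 31.905976
  t * PV_t at t = 1.5000: 47.058962
  t * PV_t at t = 2.0000: 61.696443
  t * PV_t at t = 2.5000: 75.831419
  t * PV_t at t = 3.0000: 2800.888747
Macaulay duration D = 3033.605735 / 1090.537366 = 2.781753
Modified duration = D / (1 + y/m) = 2.781753 / (1 + 0.017000) = 2.735254


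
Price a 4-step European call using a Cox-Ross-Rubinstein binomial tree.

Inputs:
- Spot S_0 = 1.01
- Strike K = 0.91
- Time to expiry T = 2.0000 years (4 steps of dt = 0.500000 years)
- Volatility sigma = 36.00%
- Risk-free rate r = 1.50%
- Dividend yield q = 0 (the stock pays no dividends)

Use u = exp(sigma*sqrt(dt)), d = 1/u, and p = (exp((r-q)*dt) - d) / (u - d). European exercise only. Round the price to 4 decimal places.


dt = T/N = 0.500000
u = exp(sigma*sqrt(dt)) = 1.289892; d = 1/u = 0.775259
p = (exp((r-q)*dt) - d) / (u - d) = 0.451330
Discount per step: exp(-r*dt) = 0.992528
Stock lattice S(k, i) with i counting down-moves:
  k=0: S(0,0) = 1.0100
  k=1: S(1,0) = 1.3028; S(1,1) = 0.7830
  k=2: S(2,0) = 1.6805; S(2,1) = 1.0100; S(2,2) = 0.6070
  k=3: S(3,0) = 2.1676; S(3,1) = 1.3028; S(3,2) = 0.7830; S(3,3) = 0.4706
  k=4: S(4,0) = 2.7960; S(4,1) = 1.6805; S(4,2) = 1.0100; S(4,3) = 0.6070; S(4,4) = 0.3648
Terminal payoffs V(N, i) = max(S_T - K, 0):
  V(4,0) = 1.885984; V(4,1) = 0.770459; V(4,2) = 0.100000; V(4,3) = 0.000000; V(4,4) = 0.000000
Backward induction: V(k, i) = exp(-r*dt) * [p * V(k+1, i) + (1-p) * V(k+1, i+1)].
  V(3,0) = exp(-r*dt) * [p*1.885984 + (1-p)*0.770459] = 1.264411
  V(3,1) = exp(-r*dt) * [p*0.770459 + (1-p)*0.100000] = 0.399590
  V(3,2) = exp(-r*dt) * [p*0.100000 + (1-p)*0.000000] = 0.044796
  V(3,3) = exp(-r*dt) * [p*0.000000 + (1-p)*0.000000] = 0.000000
  V(2,0) = exp(-r*dt) * [p*1.264411 + (1-p)*0.399590] = 0.784008
  V(2,1) = exp(-r*dt) * [p*0.399590 + (1-p)*0.044796] = 0.203394
  V(2,2) = exp(-r*dt) * [p*0.044796 + (1-p)*0.000000] = 0.020067
  V(1,0) = exp(-r*dt) * [p*0.784008 + (1-p)*0.203394] = 0.461965
  V(1,1) = exp(-r*dt) * [p*0.203394 + (1-p)*0.020067] = 0.102040
  V(0,0) = exp(-r*dt) * [p*0.461965 + (1-p)*0.102040] = 0.262508

Answer: Price = V(0,0) = 0.2625


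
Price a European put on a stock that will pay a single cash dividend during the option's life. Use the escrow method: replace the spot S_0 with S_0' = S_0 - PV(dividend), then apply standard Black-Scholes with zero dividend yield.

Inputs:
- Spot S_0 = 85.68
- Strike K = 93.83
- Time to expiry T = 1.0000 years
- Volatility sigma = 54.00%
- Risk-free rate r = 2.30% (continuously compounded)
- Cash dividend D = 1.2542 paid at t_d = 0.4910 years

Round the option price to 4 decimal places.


PV(D) = D * exp(-r * t_d) = 1.2542 * 0.98877053 = 1.24011599
S_0' = S_0 - PV(D) = 85.6800 - 1.24011599 = 84.43988401
d1 = (ln(S_0'/K) + (r + sigma^2/2)*T) / (sigma*sqrt(T)) = 0.11732447
d2 = d1 - sigma*sqrt(T) = -0.42267553
exp(-rT) = 0.97726248
N(-d1) = 0.45330147; N(-d2) = 0.66373399
P = K * exp(-rT) * N(-d2) - S_0' * N(-d1) = 93.8300 * 0.97726248 * 0.66373399 - 84.43988401 * 0.45330147 = 22.5854

Answer: Price = 22.5854


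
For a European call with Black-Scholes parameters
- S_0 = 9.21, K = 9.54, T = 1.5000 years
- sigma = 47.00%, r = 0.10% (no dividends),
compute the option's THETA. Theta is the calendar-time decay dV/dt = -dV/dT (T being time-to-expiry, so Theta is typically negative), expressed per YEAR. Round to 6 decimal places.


d1 = 0.2292641875; d2 = -0.3463659020
phi(d1) = 0.3885942390; exp(-qT) = 1.0000000000; exp(-rT) = 0.9985011244
Theta = -S*exp(-qT)*phi(d1)*sigma/(2*sqrt(T)) - r*K*exp(-rT)*N(d2) + q*S*exp(-qT)*N(d1)
N(d1) = 0.5906682068; N(d2) = 0.3645338736; sqrt(T) = 1.2247448714
Term 1 = -9.2100 * 1.0000000000 * 0.3885942390 * 0.4700 / (2 * 1.2247448714) = -0.6867176673
Term 2 = -0.0010 * 9.5400 * 0.9985011244 * 0.3645338736 = -0.0034724406
Term 3 = 0 (no dividend yield, q = 0)
Theta = -0.6867176673 + (-0.0034724406) + (0.0000000000) = -0.690190

Answer: Theta = -0.690190


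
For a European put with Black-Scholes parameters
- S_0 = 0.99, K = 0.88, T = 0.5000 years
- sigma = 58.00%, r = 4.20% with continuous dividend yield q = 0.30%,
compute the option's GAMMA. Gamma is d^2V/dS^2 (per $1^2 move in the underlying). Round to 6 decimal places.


d1 = 0.5397980888; d2 = 0.1296761557
phi(d1) = 0.3448555927; exp(-qT) = 0.9985011244; exp(-rT) = 0.9792189646
Gamma = exp(-qT) * phi(d1) / (S * sigma * sqrt(T)) = 0.9985011244 * 0.3448555927 / (0.9900 * 0.5800 * 0.7071067812) = 0.848082

Answer: Gamma = 0.848082


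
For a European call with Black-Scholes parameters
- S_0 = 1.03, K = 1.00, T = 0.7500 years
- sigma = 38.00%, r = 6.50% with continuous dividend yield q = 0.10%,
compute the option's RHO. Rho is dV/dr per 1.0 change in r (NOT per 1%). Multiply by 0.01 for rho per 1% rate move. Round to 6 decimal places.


d1 = 0.4002216444; d2 = 0.0711319909
phi(d1) = 0.3682374827; exp(-qT) = 0.9992502812; exp(-rT) = 0.9524192047
N(d2) = 0.5283536462
Rho = K*T*exp(-rT)*N(d2) = 1.0000 * 0.7500 * 0.9524192047 * 0.5283536462 = 0.377411

Answer: Rho = 0.377411


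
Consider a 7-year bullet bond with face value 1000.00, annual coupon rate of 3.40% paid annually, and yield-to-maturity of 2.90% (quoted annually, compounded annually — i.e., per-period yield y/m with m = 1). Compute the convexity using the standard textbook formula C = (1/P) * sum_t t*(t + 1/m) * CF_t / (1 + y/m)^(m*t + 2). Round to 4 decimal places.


Coupon per period c = face * coupon_rate / m = 34.000000
Periods per year m = 1; per-period yield y/m = 0.029000
Number of cashflows N = 7
Cashflows (t years, CF_t, discount factor 1/(1+y/m)^(m*t), PV):
  t = 1.0000: CF_t = 34.000000, DF = 0.971817, PV = 33.041788
  t = 2.0000: CF_t = 34.000000, DF = 0.944429, PV = 32.110581
  t = 3.0000: CF_t = 34.000000, DF = 0.917812, PV = 31.205618
  t = 4.0000: CF_t = 34.000000, DF = 0.891946, PV = 30.326160
  t = 5.0000: CF_t = 34.000000, DF = 0.866808, PV = 29.471487
  t = 6.0000: CF_t = 34.000000, DF = 0.842379, PV = 28.640900
  t = 7.0000: CF_t = 1034.000000, DF = 0.818639, PV = 846.472621
Price P = sum_t PV_t = 1031.269155
Convexity numerator sum_t t*(t + 1/m) * CF_t / (1+y/m)^(m*t + 2):
  t = 1.0000: term = 62.411237
  t = 2.0000: term = 181.956958
  t = 3.0000: term = 353.657839
  t = 4.0000: term = 572.818010
  t = 5.0000: term = 835.011676
  t = 6.0000: term = 1136.070308
  t = 7.0000: term = 44768.257715
Convexity = (1/P) * sum = 47910.183744 / 1031.269155 = 46.457497

Answer: Convexity = 46.4575


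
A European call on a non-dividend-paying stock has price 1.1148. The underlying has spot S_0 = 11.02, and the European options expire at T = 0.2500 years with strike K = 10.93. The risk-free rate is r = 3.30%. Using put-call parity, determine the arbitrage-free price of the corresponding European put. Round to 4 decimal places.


Put-call parity: C - P = S_0 * exp(-qT) - K * exp(-rT).
S_0 * exp(-qT) = 11.0200 * 1.00000000 = 11.02000000
K * exp(-rT) = 10.9300 * 0.99178394 = 10.84019844
P = C - S*exp(-qT) + K*exp(-rT)
P = 1.1148 - 11.02000000 + 10.84019844 = 0.9350

Answer: Put price = 0.9350


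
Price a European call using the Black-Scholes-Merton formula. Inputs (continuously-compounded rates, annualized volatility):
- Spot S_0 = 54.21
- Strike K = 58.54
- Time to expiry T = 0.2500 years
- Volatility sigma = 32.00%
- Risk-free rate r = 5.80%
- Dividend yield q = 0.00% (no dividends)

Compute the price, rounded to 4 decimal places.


Answer: Price = 2.0909

Derivation:
d1 = (ln(S/K) + (r - q + 0.5*sigma^2) * T) / (sigma * sqrt(T)) = -0.30965555
d2 = d1 - sigma * sqrt(T) = -0.46965555
exp(-rT) = 0.98560462; exp(-qT) = 1.00000000
C = S_0 * exp(-qT) * N(d1) - K * exp(-rT) * N(d2)
N(d1) = 0.37841145; N(d2) = 0.31930057
C = 54.2100 * 1.00000000 * 0.37841145 - 58.5400 * 0.98560462 * 0.31930057 = 2.0909


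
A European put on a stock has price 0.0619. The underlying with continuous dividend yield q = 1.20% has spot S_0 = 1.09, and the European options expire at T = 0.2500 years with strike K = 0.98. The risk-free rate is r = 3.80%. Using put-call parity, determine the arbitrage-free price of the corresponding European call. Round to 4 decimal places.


Answer: Call price = 0.1779

Derivation:
Put-call parity: C - P = S_0 * exp(-qT) - K * exp(-rT).
S_0 * exp(-qT) = 1.0900 * 0.99700450 = 1.08673490
K * exp(-rT) = 0.9800 * 0.99054498 = 0.97073408
C = P + S*exp(-qT) - K*exp(-rT)
C = 0.0619 + 1.08673490 - 0.97073408 = 0.1779


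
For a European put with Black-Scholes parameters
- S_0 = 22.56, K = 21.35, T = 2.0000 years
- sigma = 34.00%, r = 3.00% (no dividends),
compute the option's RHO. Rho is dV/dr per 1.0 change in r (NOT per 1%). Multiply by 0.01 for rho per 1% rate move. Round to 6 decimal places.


d1 = 0.4798482498; d2 = -0.0009843614
phi(d1) = 0.3555584224; exp(-qT) = 1.0000000000; exp(-rT) = 0.9417645336
N(-d2) = 0.5003927033
Rho = -K*T*exp(-rT)*N(-d2) = -21.3500 * 2.0000 * 0.9417645336 * 0.5003927033 = -20.122465

Answer: Rho = -20.122465


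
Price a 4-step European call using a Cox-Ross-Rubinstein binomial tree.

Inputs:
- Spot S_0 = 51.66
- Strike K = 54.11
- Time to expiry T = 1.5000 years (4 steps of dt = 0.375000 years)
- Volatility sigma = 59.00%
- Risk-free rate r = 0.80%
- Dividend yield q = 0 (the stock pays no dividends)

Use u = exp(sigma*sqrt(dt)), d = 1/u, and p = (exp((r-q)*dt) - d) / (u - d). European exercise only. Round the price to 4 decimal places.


dt = T/N = 0.375000
u = exp(sigma*sqrt(dt)) = 1.435194; d = 1/u = 0.696770
p = (exp((r-q)*dt) - d) / (u - d) = 0.414714
Discount per step: exp(-r*dt) = 0.997004
Stock lattice S(k, i) with i counting down-moves:
  k=0: S(0,0) = 51.6600
  k=1: S(1,0) = 74.1421; S(1,1) = 35.9951
  k=2: S(2,0) = 106.4083; S(2,1) = 51.6600; S(2,2) = 25.0803
  k=3: S(3,0) = 152.7165; S(3,1) = 74.1421; S(3,2) = 35.9951; S(3,3) = 17.4752
  k=4: S(4,0) = 219.1777; S(4,1) = 106.4083; S(4,2) = 51.6600; S(4,3) = 25.0803; S(4,4) = 12.1762
Terminal payoffs V(N, i) = max(S_T - K, 0):
  V(4,0) = 165.067682; V(4,1) = 52.298266; V(4,2) = 0.000000; V(4,3) = 0.000000; V(4,4) = 0.000000
Backward induction: V(k, i) = exp(-r*dt) * [p * V(k+1, i) + (1-p) * V(k+1, i+1)].
  V(3,0) = exp(-r*dt) * [p*165.067682 + (1-p)*52.298266] = 98.768547
  V(3,1) = exp(-r*dt) * [p*52.298266 + (1-p)*0.000000] = 21.623843
  V(3,2) = exp(-r*dt) * [p*0.000000 + (1-p)*0.000000] = 0.000000
  V(3,3) = exp(-r*dt) * [p*0.000000 + (1-p)*0.000000] = 0.000000
  V(2,0) = exp(-r*dt) * [p*98.768547 + (1-p)*21.623843] = 53.456205
  V(2,1) = exp(-r*dt) * [p*21.623843 + (1-p)*0.000000] = 8.940843
  V(2,2) = exp(-r*dt) * [p*0.000000 + (1-p)*0.000000] = 0.000000
  V(1,0) = exp(-r*dt) * [p*53.456205 + (1-p)*8.940843] = 27.319894
  V(1,1) = exp(-r*dt) * [p*8.940843 + (1-p)*0.000000] = 3.696784
  V(0,0) = exp(-r*dt) * [p*27.319894 + (1-p)*3.696784] = 13.453193

Answer: Price = V(0,0) = 13.4532


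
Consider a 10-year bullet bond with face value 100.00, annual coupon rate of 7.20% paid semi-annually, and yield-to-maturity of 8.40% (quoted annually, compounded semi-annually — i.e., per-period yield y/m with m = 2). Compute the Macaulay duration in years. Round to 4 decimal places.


Coupon per period c = face * coupon_rate / m = 3.600000
Periods per year m = 2; per-period yield y/m = 0.042000
Number of cashflows N = 20
Cashflows (t years, CF_t, discount factor 1/(1+y/m)^(m*t), PV):
  t = 0.5000: CF_t = 3.600000, DF = 0.959693, PV = 3.454894
  t = 1.0000: CF_t = 3.600000, DF = 0.921010, PV = 3.315638
  t = 1.5000: CF_t = 3.600000, DF = 0.883887, PV = 3.181994
  t = 2.0000: CF_t = 3.600000, DF = 0.848260, PV = 3.053737
  t = 2.5000: CF_t = 3.600000, DF = 0.814069, PV = 2.930650
  t = 3.0000: CF_t = 3.600000, DF = 0.781257, PV = 2.812524
  t = 3.5000: CF_t = 3.600000, DF = 0.749766, PV = 2.699159
  t = 4.0000: CF_t = 3.600000, DF = 0.719545, PV = 2.590364
  t = 4.5000: CF_t = 3.600000, DF = 0.690543, PV = 2.485954
  t = 5.0000: CF_t = 3.600000, DF = 0.662709, PV = 2.385752
  t = 5.5000: CF_t = 3.600000, DF = 0.635997, PV = 2.289589
  t = 6.0000: CF_t = 3.600000, DF = 0.610362, PV = 2.197303
  t = 6.5000: CF_t = 3.600000, DF = 0.585760, PV = 2.108736
  t = 7.0000: CF_t = 3.600000, DF = 0.562150, PV = 2.023739
  t = 7.5000: CF_t = 3.600000, DF = 0.539491, PV = 1.942168
  t = 8.0000: CF_t = 3.600000, DF = 0.517746, PV = 1.863885
  t = 8.5000: CF_t = 3.600000, DF = 0.496877, PV = 1.788757
  t = 9.0000: CF_t = 3.600000, DF = 0.476849, PV = 1.716657
  t = 9.5000: CF_t = 3.600000, DF = 0.457629, PV = 1.647464
  t = 10.0000: CF_t = 103.600000, DF = 0.439183, PV = 45.499369
Price P = sum_t PV_t = 91.988330
Macaulay numerator sum_t t * PV_t:
  t * PV_t at t = 0.5000: 1.727447
  t * PV_t at t = 1.0000: 3.315638
  t * PV_t at t = 1.5000: 4.772991
  t * PV_t at t = 2.0000: 6.107474
  t * PV_t at t = 2.5000: 7.326624
  t * PV_t at t = 3.0000: 8.437571
  t * PV_t at t = 3.5000: 9.447056
  t * PV_t at t = 4.0000: 10.361455
  t * PV_t at t = 4.5000: 11.186792
  t * PV_t at t = 5.0000: 11.928760
  t * PV_t at t = 5.5000: 12.592741
  t * PV_t at t = 6.0000: 13.183816
  t * PV_t at t = 6.5000: 13.706782
  t * PV_t at t = 7.0000: 14.166171
  t * PV_t at t = 7.5000: 14.566257
  t * PV_t at t = 8.0000: 14.911076
  t * PV_t at t = 8.5000: 15.204432
  t * PV_t at t = 9.0000: 15.449914
  t * PV_t at t = 9.5000: 15.650905
  t * PV_t at t = 10.0000: 454.993692
Macaulay duration D = (sum_t t * PV_t) / P = 659.037595 / 91.988330 = 7.164361

Answer: Macaulay duration = 7.1644 years


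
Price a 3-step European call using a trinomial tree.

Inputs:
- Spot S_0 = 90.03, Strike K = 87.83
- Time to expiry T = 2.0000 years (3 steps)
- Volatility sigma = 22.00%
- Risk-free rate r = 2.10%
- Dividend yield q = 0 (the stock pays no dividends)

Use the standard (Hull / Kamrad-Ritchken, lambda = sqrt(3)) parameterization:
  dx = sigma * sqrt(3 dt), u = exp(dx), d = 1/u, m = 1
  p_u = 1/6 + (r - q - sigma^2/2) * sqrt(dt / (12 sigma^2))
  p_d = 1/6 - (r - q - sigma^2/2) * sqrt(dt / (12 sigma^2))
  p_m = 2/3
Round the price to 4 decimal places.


Answer: Price = V(0,0) = 13.3049

Derivation:
dt = T/N = 0.666667; dx = sigma*sqrt(3*dt) = 0.311127
u = exp(dx) = 1.364963; d = 1/u = 0.732621
p_u = 0.163238, p_m = 0.666667, p_d = 0.170095
Discount per step: exp(-r*dt) = 0.986098
Stock lattice S(k, j) with j the centered position index:
  k=0: S(0,+0) = 90.0300
  k=1: S(1,-1) = 65.9579; S(1,+0) = 90.0300; S(1,+1) = 122.8876
  k=2: S(2,-2) = 48.3221; S(2,-1) = 65.9579; S(2,+0) = 90.0300; S(2,+1) = 122.8876; S(2,+2) = 167.7369
  k=3: S(3,-3) = 35.4018; S(3,-2) = 48.3221; S(3,-1) = 65.9579; S(3,+0) = 90.0300; S(3,+1) = 122.8876; S(3,+2) = 167.7369; S(3,+3) = 228.9546
Terminal payoffs V(N, j) = max(S_T - K, 0):
  V(3,-3) = 0.000000; V(3,-2) = 0.000000; V(3,-1) = 0.000000; V(3,+0) = 2.200000; V(3,+1) = 35.057577; V(3,+2) = 79.906939; V(3,+3) = 141.124639
Backward induction: V(k, j) = exp(-r*dt) * [p_u * V(k+1, j+1) + p_m * V(k+1, j) + p_d * V(k+1, j-1)]
  V(2,-2) = exp(-r*dt) * [p_u*0.000000 + p_m*0.000000 + p_d*0.000000] = 0.000000
  V(2,-1) = exp(-r*dt) * [p_u*2.200000 + p_m*0.000000 + p_d*0.000000] = 0.354131
  V(2,+0) = exp(-r*dt) * [p_u*35.057577 + p_m*2.200000 + p_d*0.000000] = 7.089455
  V(2,+1) = exp(-r*dt) * [p_u*79.906939 + p_m*35.057577 + p_d*2.200000] = 36.278329
  V(2,+2) = exp(-r*dt) * [p_u*141.124639 + p_m*79.906939 + p_d*35.057577] = 81.127582
  V(1,-1) = exp(-r*dt) * [p_u*7.089455 + p_m*0.354131 + p_d*0.000000] = 1.373987
  V(1,+0) = exp(-r*dt) * [p_u*36.278329 + p_m*7.089455 + p_d*0.354131] = 10.559676
  V(1,+1) = exp(-r*dt) * [p_u*81.127582 + p_m*36.278329 + p_d*7.089455] = 38.097445
  V(0,+0) = exp(-r*dt) * [p_u*38.097445 + p_m*10.559676 + p_d*1.373987] = 13.304875


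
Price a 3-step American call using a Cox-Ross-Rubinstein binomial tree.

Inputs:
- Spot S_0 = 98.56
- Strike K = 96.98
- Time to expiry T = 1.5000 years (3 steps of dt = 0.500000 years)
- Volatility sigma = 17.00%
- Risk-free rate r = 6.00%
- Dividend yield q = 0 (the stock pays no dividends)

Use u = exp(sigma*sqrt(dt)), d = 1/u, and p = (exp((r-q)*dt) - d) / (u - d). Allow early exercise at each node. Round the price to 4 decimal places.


Answer: Price = V(0,0) = 14.1786

Derivation:
dt = T/N = 0.500000
u = exp(sigma*sqrt(dt)) = 1.127732; d = 1/u = 0.886736
p = (exp((r-q)*dt) - d) / (u - d) = 0.596354
Discount per step: exp(-r*dt) = 0.970446
Stock lattice S(k, i) with i counting down-moves:
  k=0: S(0,0) = 98.5600
  k=1: S(1,0) = 111.1492; S(1,1) = 87.3967
  k=2: S(2,0) = 125.3465; S(2,1) = 98.5600; S(2,2) = 77.4978
  k=3: S(3,0) = 141.3572; S(3,1) = 111.1492; S(3,2) = 87.3967; S(3,3) = 68.7201
Terminal payoffs V(N, i) = max(S_T - K, 0):
  V(3,0) = 44.377191; V(3,1) = 14.169223; V(3,2) = 0.000000; V(3,3) = 0.000000
Backward induction: V(k, i) = exp(-r*dt) * [p * V(k+1, i) + (1-p) * V(k+1, i+1)]; then take max(V_cont, immediate exercise) for American.
  V(2,0) = exp(-r*dt) * [p*44.377191 + (1-p)*14.169223] = 31.232680; exercise = 28.366488; V(2,0) = max -> 31.232680
  V(2,1) = exp(-r*dt) * [p*14.169223 + (1-p)*0.000000] = 8.200137; exercise = 1.580000; V(2,1) = max -> 8.200137
  V(2,2) = exp(-r*dt) * [p*0.000000 + (1-p)*0.000000] = 0.000000; exercise = 0.000000; V(2,2) = max -> 0.000000
  V(1,0) = exp(-r*dt) * [p*31.232680 + (1-p)*8.200137] = 21.287382; exercise = 14.169223; V(1,0) = max -> 21.287382
  V(1,1) = exp(-r*dt) * [p*8.200137 + (1-p)*0.000000] = 4.745656; exercise = 0.000000; V(1,1) = max -> 4.745656
  V(0,0) = exp(-r*dt) * [p*21.287382 + (1-p)*4.745656] = 14.178573; exercise = 1.580000; V(0,0) = max -> 14.178573


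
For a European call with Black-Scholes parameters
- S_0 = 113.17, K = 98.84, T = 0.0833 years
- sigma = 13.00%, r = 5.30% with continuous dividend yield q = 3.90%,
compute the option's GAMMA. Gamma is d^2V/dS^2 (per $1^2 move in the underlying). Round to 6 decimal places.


Answer: Gamma = 0.000116

Derivation:
d1 = 3.6582585646; d2 = 3.6207383035
phi(d1) = 0.0004952904; exp(-qT) = 0.9967565713; exp(-rT) = 0.9955948313
Gamma = exp(-qT) * phi(d1) / (S * sigma * sqrt(T)) = 0.9967565713 * 0.0004952904 / (113.1700 * 0.1300 * 0.2886173938) = 0.000116


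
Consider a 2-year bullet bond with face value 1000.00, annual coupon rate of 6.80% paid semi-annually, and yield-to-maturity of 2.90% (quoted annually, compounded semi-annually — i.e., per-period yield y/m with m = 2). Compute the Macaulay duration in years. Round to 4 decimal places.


Answer: Macaulay duration = 1.9074 years

Derivation:
Coupon per period c = face * coupon_rate / m = 34.000000
Periods per year m = 2; per-period yield y/m = 0.014500
Number of cashflows N = 4
Cashflows (t years, CF_t, discount factor 1/(1+y/m)^(m*t), PV):
  t = 0.5000: CF_t = 34.000000, DF = 0.985707, PV = 33.514046
  t = 1.0000: CF_t = 34.000000, DF = 0.971619, PV = 33.035038
  t = 1.5000: CF_t = 34.000000, DF = 0.957732, PV = 32.562877
  t = 2.0000: CF_t = 1034.000000, DF = 0.944043, PV = 976.140503
Price P = sum_t PV_t = 1075.252464
Macaulay numerator sum_t t * PV_t:
  t * PV_t at t = 0.5000: 16.757023
  t * PV_t at t = 1.0000: 33.035038
  t * PV_t at t = 1.5000: 48.844315
  t * PV_t at t = 2.0000: 1952.281006
Macaulay duration D = (sum_t t * PV_t) / P = 2050.917382 / 1075.252464 = 1.907382


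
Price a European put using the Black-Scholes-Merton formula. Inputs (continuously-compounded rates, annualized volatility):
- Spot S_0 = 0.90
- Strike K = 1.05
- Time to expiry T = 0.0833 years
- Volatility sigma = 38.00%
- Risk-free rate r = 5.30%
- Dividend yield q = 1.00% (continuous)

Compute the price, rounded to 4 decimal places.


d1 = (ln(S/K) + (r - q + 0.5*sigma^2) * T) / (sigma * sqrt(T)) = -1.31803086
d2 = d1 - sigma * sqrt(T) = -1.42770547
exp(-rT) = 0.99559483; exp(-qT) = 0.99916735
P = K * exp(-rT) * N(-d2) - S_0 * exp(-qT) * N(-d1)
N(-d1) = 0.90625334; N(-d2) = 0.92331167
P = 1.0500 * 0.99559483 * 0.92331167 - 0.9000 * 0.99916735 * 0.90625334 = 0.1503

Answer: Price = 0.1503


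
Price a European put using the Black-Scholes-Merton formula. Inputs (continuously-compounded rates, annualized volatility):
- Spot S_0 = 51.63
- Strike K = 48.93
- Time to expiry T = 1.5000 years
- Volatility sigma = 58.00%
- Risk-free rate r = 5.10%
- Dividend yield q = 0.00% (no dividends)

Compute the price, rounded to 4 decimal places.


d1 = (ln(S/K) + (r - q + 0.5*sigma^2) * T) / (sigma * sqrt(T)) = 0.53848258
d2 = d1 - sigma * sqrt(T) = -0.17186944
exp(-rT) = 0.92635291; exp(-qT) = 1.00000000
P = K * exp(-rT) * N(-d2) - S_0 * exp(-qT) * N(-d1)
N(-d1) = 0.29512196; N(-d2) = 0.56822991
P = 48.9300 * 0.92635291 * 0.56822991 - 51.6300 * 1.00000000 * 0.29512196 = 10.5187

Answer: Price = 10.5187


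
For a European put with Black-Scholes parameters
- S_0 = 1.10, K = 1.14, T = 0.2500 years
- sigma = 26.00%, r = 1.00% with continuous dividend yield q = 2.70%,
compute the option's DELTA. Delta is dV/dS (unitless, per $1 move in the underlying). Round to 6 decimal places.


d1 = -0.2424467892; d2 = -0.3724467892
phi(d1) = 0.3873879025; exp(-qT) = 0.9932727301; exp(-rT) = 0.9975031224
N(-d1) = 0.5957830085
Delta = -exp(-qT) * N(-d1) = -0.9932727301 * 0.5957830085 = -0.591775

Answer: Delta = -0.591775


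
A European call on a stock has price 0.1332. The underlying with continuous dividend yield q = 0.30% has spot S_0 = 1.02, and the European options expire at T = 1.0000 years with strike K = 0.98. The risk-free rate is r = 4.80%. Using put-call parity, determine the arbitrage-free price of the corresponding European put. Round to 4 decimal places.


Answer: Put price = 0.0503

Derivation:
Put-call parity: C - P = S_0 * exp(-qT) - K * exp(-rT).
S_0 * exp(-qT) = 1.0200 * 0.99700450 = 1.01694459
K * exp(-rT) = 0.9800 * 0.95313379 = 0.93407111
P = C - S*exp(-qT) + K*exp(-rT)
P = 0.1332 - 1.01694459 + 0.93407111 = 0.0503


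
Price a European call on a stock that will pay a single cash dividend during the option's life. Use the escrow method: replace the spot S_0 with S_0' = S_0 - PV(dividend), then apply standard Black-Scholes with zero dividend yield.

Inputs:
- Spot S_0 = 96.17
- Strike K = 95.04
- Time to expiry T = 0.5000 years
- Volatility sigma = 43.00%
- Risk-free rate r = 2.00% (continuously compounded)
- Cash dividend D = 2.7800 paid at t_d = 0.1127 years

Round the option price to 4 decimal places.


Answer: Price = 10.9821

Derivation:
PV(D) = D * exp(-r * t_d) = 2.7800 * 0.99774854 = 2.77374094
S_0' = S_0 - PV(D) = 96.1700 - 2.77374094 = 93.39625906
d1 = (ln(S_0'/K) + (r + sigma^2/2)*T) / (sigma*sqrt(T)) = 0.12753719
d2 = d1 - sigma*sqrt(T) = -0.17651873
exp(-rT) = 0.99004983
N(d1) = 0.55074238; N(d2) = 0.42994322
C = S_0' * N(d1) - K * exp(-rT) * N(d2) = 93.39625906 * 0.55074238 - 95.0400 * 0.99004983 * 0.42994322 = 10.9821
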